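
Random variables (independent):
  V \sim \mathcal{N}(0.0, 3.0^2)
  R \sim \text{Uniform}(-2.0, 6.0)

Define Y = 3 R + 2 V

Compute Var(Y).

For independent RVs: Var(aX + bY) = a²Var(X) + b²Var(Y)
Var(V) = 9
Var(R) = 5.3333333
Var(Y) = 2²*9 + 3²*5.3333333
= 4*9 + 9*5.3333333 = 84

84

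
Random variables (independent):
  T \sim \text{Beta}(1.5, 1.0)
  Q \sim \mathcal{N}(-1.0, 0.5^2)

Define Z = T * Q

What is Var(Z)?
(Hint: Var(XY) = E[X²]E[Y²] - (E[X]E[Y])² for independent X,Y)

Var(XY) = E[X²]E[Y²] - (E[X]E[Y])²
E[T] = 0.6, Var(T) = 0.068571429
E[Q] = -1, Var(Q) = 0.25
E[T²] = 0.068571429 + 0.6² = 0.42857143
E[Q²] = 0.25 + (-1)² = 1.25
Var(Z) = 0.42857143*1.25 - (0.6*(-1))²
= 0.53571429 - 0.36 = 0.17571429

0.17571429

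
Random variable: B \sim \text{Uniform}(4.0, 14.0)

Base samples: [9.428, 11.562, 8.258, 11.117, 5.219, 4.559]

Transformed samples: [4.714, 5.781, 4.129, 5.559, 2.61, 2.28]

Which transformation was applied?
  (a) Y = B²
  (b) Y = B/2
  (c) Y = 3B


Checking option (b) Y = B/2:
  B = 9.428 -> Y = 4.714 ✓
  B = 11.562 -> Y = 5.781 ✓
  B = 8.258 -> Y = 4.129 ✓
All samples match this transformation.

(b) B/2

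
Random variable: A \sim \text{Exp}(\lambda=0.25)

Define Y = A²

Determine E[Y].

E[A²] = Var(A) + (E[A])² = 16 + 16 = 32

32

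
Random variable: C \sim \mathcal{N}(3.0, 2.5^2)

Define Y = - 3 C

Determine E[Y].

For Y = -3C:
E[Y] = -3 * E[C]
E[C] = 3.0 = 3
E[Y] = -3 * 3 = -9

-9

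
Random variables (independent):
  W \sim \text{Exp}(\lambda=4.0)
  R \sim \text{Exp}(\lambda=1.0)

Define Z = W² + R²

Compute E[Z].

E[Z] = E[W²] + E[R²]
E[W²] = Var(W) + E[W]² = 0.0625 + 0.0625 = 0.125
E[R²] = Var(R) + E[R]² = 1 + 1 = 2
E[Z] = 0.125 + 2 = 2.125

2.125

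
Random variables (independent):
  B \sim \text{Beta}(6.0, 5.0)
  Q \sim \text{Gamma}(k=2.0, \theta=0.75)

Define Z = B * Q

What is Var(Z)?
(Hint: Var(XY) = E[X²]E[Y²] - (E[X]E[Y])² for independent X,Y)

Var(XY) = E[X²]E[Y²] - (E[X]E[Y])²
E[B] = 0.54545455, Var(B) = 0.020661157
E[Q] = 1.5, Var(Q) = 1.125
E[B²] = 0.020661157 + 0.54545455² = 0.31818182
E[Q²] = 1.125 + 1.5² = 3.375
Var(Z) = 0.31818182*3.375 - (0.54545455*1.5)²
= 1.0738636 - 0.66942149 = 0.40444215

0.40444215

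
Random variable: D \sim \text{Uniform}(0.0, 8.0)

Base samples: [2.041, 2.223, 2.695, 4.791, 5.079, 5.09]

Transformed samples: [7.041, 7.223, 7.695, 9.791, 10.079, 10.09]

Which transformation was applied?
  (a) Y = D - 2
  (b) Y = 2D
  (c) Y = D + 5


Checking option (c) Y = D + 5:
  D = 2.041 -> Y = 7.041 ✓
  D = 2.223 -> Y = 7.223 ✓
  D = 2.695 -> Y = 7.695 ✓
All samples match this transformation.

(c) D + 5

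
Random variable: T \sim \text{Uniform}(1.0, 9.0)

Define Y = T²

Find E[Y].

Using E[X²] = Var(X) + (E[X])²:
E[T] = 5
Var(T) = (9 - 1)^2/12 = 5.3333333
E[T²] = 5.3333333 + 5² = 5.3333333 + 25 = 30.333333

30.333333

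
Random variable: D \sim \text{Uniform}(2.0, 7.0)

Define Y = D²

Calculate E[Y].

Using E[X²] = Var(X) + (E[X])²:
E[D] = 4.5
Var(D) = (7 - 2)^2/12 = 2.0833333
E[D²] = 2.0833333 + 4.5² = 2.0833333 + 20.25 = 22.333333

22.333333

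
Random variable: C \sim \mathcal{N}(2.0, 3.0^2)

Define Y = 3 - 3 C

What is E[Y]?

For Y = -3C + 3:
E[Y] = -3 * E[C] + 3
E[C] = 2.0 = 2
E[Y] = -3 * 2 + 3 = -3

-3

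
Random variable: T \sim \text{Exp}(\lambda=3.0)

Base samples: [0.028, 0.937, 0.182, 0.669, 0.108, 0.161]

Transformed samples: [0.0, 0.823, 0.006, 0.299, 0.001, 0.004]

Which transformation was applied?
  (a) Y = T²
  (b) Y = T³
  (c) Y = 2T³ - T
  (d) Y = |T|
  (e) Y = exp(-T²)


Checking option (b) Y = T³:
  T = 0.028 -> Y = 0.0 ✓
  T = 0.937 -> Y = 0.823 ✓
  T = 0.182 -> Y = 0.006 ✓
All samples match this transformation.

(b) T³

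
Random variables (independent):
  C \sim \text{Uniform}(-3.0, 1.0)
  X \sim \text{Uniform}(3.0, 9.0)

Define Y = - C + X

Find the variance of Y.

For independent RVs: Var(aX + bY) = a²Var(X) + b²Var(Y)
Var(C) = 1.3333333
Var(X) = 3
Var(Y) = (-1)²*1.3333333 + 1²*3
= 1*1.3333333 + 1*3 = 4.3333333

4.3333333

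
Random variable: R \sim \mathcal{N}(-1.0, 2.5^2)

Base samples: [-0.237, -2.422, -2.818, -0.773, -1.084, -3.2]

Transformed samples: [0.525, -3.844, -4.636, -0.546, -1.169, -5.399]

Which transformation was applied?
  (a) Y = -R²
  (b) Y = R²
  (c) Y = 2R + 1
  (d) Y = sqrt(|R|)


Checking option (c) Y = 2R + 1:
  R = -0.237 -> Y = 0.525 ✓
  R = -2.422 -> Y = -3.844 ✓
  R = -2.818 -> Y = -4.636 ✓
All samples match this transformation.

(c) 2R + 1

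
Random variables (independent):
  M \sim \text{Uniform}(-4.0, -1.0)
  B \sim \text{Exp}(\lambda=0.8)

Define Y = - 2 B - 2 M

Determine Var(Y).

For independent RVs: Var(aX + bY) = a²Var(X) + b²Var(Y)
Var(M) = 0.75
Var(B) = 1.5625
Var(Y) = (-2)²*0.75 + (-2)²*1.5625
= 4*0.75 + 4*1.5625 = 9.25

9.25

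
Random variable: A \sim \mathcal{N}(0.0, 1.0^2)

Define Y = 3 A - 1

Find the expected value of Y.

For Y = 3A - 1:
E[Y] = 3 * E[A] - 1
E[A] = 0.0 = 0
E[Y] = 3 * 0 - 1 = -1

-1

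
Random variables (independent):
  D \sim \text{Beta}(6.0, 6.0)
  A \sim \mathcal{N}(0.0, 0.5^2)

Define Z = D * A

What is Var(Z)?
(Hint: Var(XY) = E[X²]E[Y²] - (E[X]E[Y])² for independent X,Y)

Var(XY) = E[X²]E[Y²] - (E[X]E[Y])²
E[D] = 0.5, Var(D) = 0.019230769
E[A] = 0, Var(A) = 0.25
E[D²] = 0.019230769 + 0.5² = 0.26923077
E[A²] = 0.25 + 0² = 0.25
Var(Z) = 0.26923077*0.25 - (0.5*0)²
= 0.067307692 - 0 = 0.067307692

0.067307692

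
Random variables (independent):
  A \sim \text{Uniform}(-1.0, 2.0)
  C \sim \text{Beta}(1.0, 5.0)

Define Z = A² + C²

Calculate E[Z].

E[Z] = E[A²] + E[C²]
E[A²] = Var(A) + E[A]² = 0.75 + 0.25 = 1
E[C²] = Var(C) + E[C]² = 0.01984127 + 0.027777778 = 0.047619048
E[Z] = 1 + 0.047619048 = 1.047619

1.047619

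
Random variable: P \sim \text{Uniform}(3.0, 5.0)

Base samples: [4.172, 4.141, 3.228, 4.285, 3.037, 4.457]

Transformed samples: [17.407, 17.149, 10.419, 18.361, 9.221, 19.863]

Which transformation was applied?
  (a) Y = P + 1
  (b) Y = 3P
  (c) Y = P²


Checking option (c) Y = P²:
  P = 4.172 -> Y = 17.407 ✓
  P = 4.141 -> Y = 17.149 ✓
  P = 3.228 -> Y = 10.419 ✓
All samples match this transformation.

(c) P²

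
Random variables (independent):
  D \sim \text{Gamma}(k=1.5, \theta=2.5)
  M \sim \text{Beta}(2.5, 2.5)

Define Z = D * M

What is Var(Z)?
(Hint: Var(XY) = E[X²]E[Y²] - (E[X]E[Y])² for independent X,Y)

Var(XY) = E[X²]E[Y²] - (E[X]E[Y])²
E[D] = 3.75, Var(D) = 9.375
E[M] = 0.5, Var(M) = 0.041666667
E[D²] = 9.375 + 3.75² = 23.4375
E[M²] = 0.041666667 + 0.5² = 0.29166667
Var(Z) = 23.4375*0.29166667 - (3.75*0.5)²
= 6.8359375 - 3.515625 = 3.3203125

3.3203125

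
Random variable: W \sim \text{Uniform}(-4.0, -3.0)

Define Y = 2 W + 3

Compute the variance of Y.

For Y = aW + b: Var(Y) = a² * Var(W)
Var(W) = (-3 + 4)^2/12 = 0.083333333
Var(Y) = 2² * 0.083333333 = 4 * 0.083333333 = 0.33333333

0.33333333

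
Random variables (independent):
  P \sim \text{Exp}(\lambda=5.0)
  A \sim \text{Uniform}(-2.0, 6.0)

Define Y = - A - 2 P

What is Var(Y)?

For independent RVs: Var(aX + bY) = a²Var(X) + b²Var(Y)
Var(P) = 0.04
Var(A) = 5.3333333
Var(Y) = (-2)²*0.04 + (-1)²*5.3333333
= 4*0.04 + 1*5.3333333 = 5.4933333

5.4933333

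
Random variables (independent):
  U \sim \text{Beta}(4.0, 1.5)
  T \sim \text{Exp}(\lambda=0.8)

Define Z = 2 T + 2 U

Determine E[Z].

E[Z] = 2*E[U] + 2*E[T]
E[U] = 0.72727273
E[T] = 1.25
E[Z] = 2*0.72727273 + 2*1.25 = 3.9545455

3.9545455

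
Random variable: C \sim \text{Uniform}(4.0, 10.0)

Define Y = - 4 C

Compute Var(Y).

For Y = aC + b: Var(Y) = a² * Var(C)
Var(C) = (10 - 4)^2/12 = 3
Var(Y) = (-4)² * 3 = 16 * 3 = 48

48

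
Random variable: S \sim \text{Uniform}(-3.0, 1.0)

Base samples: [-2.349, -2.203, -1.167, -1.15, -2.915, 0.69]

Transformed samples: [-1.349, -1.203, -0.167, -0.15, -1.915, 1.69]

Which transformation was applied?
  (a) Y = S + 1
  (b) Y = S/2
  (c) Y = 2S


Checking option (a) Y = S + 1:
  S = -2.349 -> Y = -1.349 ✓
  S = -2.203 -> Y = -1.203 ✓
  S = -1.167 -> Y = -0.167 ✓
All samples match this transformation.

(a) S + 1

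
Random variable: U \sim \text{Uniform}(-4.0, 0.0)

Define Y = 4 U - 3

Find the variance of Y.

For Y = aU + b: Var(Y) = a² * Var(U)
Var(U) = (0 + 4)^2/12 = 1.3333333
Var(Y) = 4² * 1.3333333 = 16 * 1.3333333 = 21.333333

21.333333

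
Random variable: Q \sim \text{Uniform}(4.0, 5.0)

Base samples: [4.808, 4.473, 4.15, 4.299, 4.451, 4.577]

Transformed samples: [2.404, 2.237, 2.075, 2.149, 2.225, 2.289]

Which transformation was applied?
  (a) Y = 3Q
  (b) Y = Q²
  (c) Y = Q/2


Checking option (c) Y = Q/2:
  Q = 4.808 -> Y = 2.404 ✓
  Q = 4.473 -> Y = 2.237 ✓
  Q = 4.15 -> Y = 2.075 ✓
All samples match this transformation.

(c) Q/2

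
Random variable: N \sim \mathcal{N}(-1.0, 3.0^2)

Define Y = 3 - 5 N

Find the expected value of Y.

For Y = -5N + 3:
E[Y] = -5 * E[N] + 3
E[N] = -1.0 = -1
E[Y] = -5 * (-1) + 3 = 8

8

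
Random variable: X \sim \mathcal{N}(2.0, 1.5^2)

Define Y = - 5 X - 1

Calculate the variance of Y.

For Y = aX + b: Var(Y) = a² * Var(X)
Var(X) = 1.5^2 = 2.25
Var(Y) = (-5)² * 2.25 = 25 * 2.25 = 56.25

56.25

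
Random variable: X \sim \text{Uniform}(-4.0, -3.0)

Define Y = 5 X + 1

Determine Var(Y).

For Y = aX + b: Var(Y) = a² * Var(X)
Var(X) = (-3 + 4)^2/12 = 0.083333333
Var(Y) = 5² * 0.083333333 = 25 * 0.083333333 = 2.0833333

2.0833333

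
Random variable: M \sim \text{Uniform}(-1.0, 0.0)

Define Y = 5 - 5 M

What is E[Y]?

For Y = -5M + 5:
E[Y] = -5 * E[M] + 5
E[M] = (-1 + 0)/2 = -0.5
E[Y] = -5 * (-0.5) + 5 = 7.5

7.5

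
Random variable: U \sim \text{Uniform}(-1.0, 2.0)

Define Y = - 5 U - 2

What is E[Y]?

For Y = -5U - 2:
E[Y] = -5 * E[U] - 2
E[U] = (-1 + 2)/2 = 0.5
E[Y] = -5 * 0.5 - 2 = -4.5

-4.5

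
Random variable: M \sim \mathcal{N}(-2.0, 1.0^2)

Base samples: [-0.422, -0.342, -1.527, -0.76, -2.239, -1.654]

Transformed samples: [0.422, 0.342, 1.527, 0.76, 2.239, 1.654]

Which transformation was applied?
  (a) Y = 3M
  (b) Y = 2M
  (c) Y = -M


Checking option (c) Y = -M:
  M = -0.422 -> Y = 0.422 ✓
  M = -0.342 -> Y = 0.342 ✓
  M = -1.527 -> Y = 1.527 ✓
All samples match this transformation.

(c) -M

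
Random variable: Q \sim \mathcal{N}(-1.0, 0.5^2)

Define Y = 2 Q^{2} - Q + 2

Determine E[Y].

E[Y] = 2*E[Q²] - 1*E[Q] + 2
E[Q] = -1
E[Q²] = Var(Q) + (E[Q])² = 0.25 + 1 = 1.25
E[Y] = 2*1.25 - 1*(-1) + 2 = 5.5

5.5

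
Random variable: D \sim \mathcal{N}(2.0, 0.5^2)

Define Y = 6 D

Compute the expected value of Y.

For Y = 6D:
E[Y] = 6 * E[D]
E[D] = 2.0 = 2
E[Y] = 6 * 2 = 12

12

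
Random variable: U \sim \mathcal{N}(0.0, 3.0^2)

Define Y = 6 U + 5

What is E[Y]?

For Y = 6U + 5:
E[Y] = 6 * E[U] + 5
E[U] = 0.0 = 0
E[Y] = 6 * 0 + 5 = 5

5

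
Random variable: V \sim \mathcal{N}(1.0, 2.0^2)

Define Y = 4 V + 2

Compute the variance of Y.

For Y = aV + b: Var(Y) = a² * Var(V)
Var(V) = 2.0^2 = 4
Var(Y) = 4² * 4 = 16 * 4 = 64

64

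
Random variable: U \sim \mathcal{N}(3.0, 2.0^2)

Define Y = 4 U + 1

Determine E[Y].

For Y = 4U + 1:
E[Y] = 4 * E[U] + 1
E[U] = 3.0 = 3
E[Y] = 4 * 3 + 1 = 13

13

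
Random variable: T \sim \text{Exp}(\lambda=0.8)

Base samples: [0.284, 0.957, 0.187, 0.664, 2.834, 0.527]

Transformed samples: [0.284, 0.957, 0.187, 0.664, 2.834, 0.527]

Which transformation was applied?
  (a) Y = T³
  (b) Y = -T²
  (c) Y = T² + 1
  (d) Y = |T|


Checking option (d) Y = |T|:
  T = 0.284 -> Y = 0.284 ✓
  T = 0.957 -> Y = 0.957 ✓
  T = 0.187 -> Y = 0.187 ✓
All samples match this transformation.

(d) |T|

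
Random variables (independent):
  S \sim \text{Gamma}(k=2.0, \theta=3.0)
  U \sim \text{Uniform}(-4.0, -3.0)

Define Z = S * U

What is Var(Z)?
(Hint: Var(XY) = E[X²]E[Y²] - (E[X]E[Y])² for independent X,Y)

Var(XY) = E[X²]E[Y²] - (E[X]E[Y])²
E[S] = 6, Var(S) = 18
E[U] = -3.5, Var(U) = 0.083333333
E[S²] = 18 + 6² = 54
E[U²] = 0.083333333 + (-3.5)² = 12.333333
Var(Z) = 54*12.333333 - (6*(-3.5))²
= 666 - 441 = 225

225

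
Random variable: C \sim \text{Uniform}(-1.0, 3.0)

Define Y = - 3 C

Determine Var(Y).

For Y = aC + b: Var(Y) = a² * Var(C)
Var(C) = (3 + 1)^2/12 = 1.3333333
Var(Y) = (-3)² * 1.3333333 = 9 * 1.3333333 = 12

12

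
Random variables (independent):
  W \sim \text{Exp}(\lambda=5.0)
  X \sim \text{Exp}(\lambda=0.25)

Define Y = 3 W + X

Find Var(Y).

For independent RVs: Var(aX + bY) = a²Var(X) + b²Var(Y)
Var(W) = 0.04
Var(X) = 16
Var(Y) = 3²*0.04 + 1²*16
= 9*0.04 + 1*16 = 16.36

16.36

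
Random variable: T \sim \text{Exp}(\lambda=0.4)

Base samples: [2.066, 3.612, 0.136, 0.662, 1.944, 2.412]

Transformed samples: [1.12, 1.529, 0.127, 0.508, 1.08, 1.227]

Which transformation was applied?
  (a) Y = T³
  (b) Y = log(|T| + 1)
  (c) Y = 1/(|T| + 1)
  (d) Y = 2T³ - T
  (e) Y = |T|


Checking option (b) Y = log(|T| + 1):
  T = 2.066 -> Y = 1.12 ✓
  T = 3.612 -> Y = 1.529 ✓
  T = 0.136 -> Y = 0.127 ✓
All samples match this transformation.

(b) log(|T| + 1)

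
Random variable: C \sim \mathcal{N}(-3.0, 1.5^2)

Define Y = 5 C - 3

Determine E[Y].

For Y = 5C - 3:
E[Y] = 5 * E[C] - 3
E[C] = -3.0 = -3
E[Y] = 5 * (-3) - 3 = -18

-18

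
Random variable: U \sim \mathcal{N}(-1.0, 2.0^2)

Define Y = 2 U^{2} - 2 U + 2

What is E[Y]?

E[Y] = 2*E[U²] - 2*E[U] + 2
E[U] = -1
E[U²] = Var(U) + (E[U])² = 4 + 1 = 5
E[Y] = 2*5 - 2*(-1) + 2 = 14

14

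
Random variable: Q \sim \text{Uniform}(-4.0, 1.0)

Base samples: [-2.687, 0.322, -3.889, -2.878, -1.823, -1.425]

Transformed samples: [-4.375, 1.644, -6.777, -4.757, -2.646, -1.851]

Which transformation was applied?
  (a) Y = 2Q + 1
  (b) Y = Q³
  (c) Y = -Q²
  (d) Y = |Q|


Checking option (a) Y = 2Q + 1:
  Q = -2.687 -> Y = -4.375 ✓
  Q = 0.322 -> Y = 1.644 ✓
  Q = -3.889 -> Y = -6.777 ✓
All samples match this transformation.

(a) 2Q + 1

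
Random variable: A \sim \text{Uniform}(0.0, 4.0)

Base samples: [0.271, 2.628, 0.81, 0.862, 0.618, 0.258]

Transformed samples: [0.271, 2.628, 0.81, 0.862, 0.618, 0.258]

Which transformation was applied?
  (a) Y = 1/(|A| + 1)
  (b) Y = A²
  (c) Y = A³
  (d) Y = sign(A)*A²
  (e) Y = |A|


Checking option (e) Y = |A|:
  A = 0.271 -> Y = 0.271 ✓
  A = 2.628 -> Y = 2.628 ✓
  A = 0.81 -> Y = 0.81 ✓
All samples match this transformation.

(e) |A|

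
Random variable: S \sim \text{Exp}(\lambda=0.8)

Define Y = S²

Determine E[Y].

E[S²] = Var(S) + (E[S])² = 1.5625 + 1.5625 = 3.125

3.125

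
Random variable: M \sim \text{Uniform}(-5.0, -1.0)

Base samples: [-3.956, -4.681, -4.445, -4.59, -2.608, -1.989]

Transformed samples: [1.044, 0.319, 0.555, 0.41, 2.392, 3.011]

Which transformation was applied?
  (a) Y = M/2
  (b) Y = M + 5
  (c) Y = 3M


Checking option (b) Y = M + 5:
  M = -3.956 -> Y = 1.044 ✓
  M = -4.681 -> Y = 0.319 ✓
  M = -4.445 -> Y = 0.555 ✓
All samples match this transformation.

(b) M + 5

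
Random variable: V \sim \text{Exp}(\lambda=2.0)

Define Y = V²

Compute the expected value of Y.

E[V²] = Var(V) + (E[V])² = 0.25 + 0.25 = 0.5

0.5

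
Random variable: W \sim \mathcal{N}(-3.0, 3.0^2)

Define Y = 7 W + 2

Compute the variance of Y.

For Y = aW + b: Var(Y) = a² * Var(W)
Var(W) = 3.0^2 = 9
Var(Y) = 7² * 9 = 49 * 9 = 441

441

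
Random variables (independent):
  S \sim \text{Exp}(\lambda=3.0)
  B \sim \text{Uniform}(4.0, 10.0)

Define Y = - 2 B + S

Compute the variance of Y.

For independent RVs: Var(aX + bY) = a²Var(X) + b²Var(Y)
Var(S) = 0.11111111
Var(B) = 3
Var(Y) = 1²*0.11111111 + (-2)²*3
= 1*0.11111111 + 4*3 = 12.111111

12.111111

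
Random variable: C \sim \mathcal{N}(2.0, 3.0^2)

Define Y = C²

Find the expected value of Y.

Using E[X²] = Var(X) + (E[X])²:
E[C] = 2
Var(C) = 3.0^2 = 9
E[C²] = 9 + 2² = 9 + 4 = 13

13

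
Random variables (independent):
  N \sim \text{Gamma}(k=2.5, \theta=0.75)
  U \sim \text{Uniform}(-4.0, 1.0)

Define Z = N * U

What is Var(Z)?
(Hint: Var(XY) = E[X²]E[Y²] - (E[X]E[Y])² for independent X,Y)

Var(XY) = E[X²]E[Y²] - (E[X]E[Y])²
E[N] = 1.875, Var(N) = 1.40625
E[U] = -1.5, Var(U) = 2.0833333
E[N²] = 1.40625 + 1.875² = 4.921875
E[U²] = 2.0833333 + (-1.5)² = 4.3333333
Var(Z) = 4.921875*4.3333333 - (1.875*(-1.5))²
= 21.328125 - 7.9101562 = 13.417969

13.417969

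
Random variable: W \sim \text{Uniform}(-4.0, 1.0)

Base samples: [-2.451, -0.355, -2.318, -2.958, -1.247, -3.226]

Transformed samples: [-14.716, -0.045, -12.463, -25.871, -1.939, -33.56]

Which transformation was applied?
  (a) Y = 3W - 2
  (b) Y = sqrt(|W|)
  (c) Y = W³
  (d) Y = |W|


Checking option (c) Y = W³:
  W = -2.451 -> Y = -14.716 ✓
  W = -0.355 -> Y = -0.045 ✓
  W = -2.318 -> Y = -12.463 ✓
All samples match this transformation.

(c) W³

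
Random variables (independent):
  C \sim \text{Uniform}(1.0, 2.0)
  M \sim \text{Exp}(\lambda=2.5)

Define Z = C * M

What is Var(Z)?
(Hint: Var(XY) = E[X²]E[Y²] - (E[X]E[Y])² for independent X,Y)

Var(XY) = E[X²]E[Y²] - (E[X]E[Y])²
E[C] = 1.5, Var(C) = 0.083333333
E[M] = 0.4, Var(M) = 0.16
E[C²] = 0.083333333 + 1.5² = 2.3333333
E[M²] = 0.16 + 0.4² = 0.32
Var(Z) = 2.3333333*0.32 - (1.5*0.4)²
= 0.74666667 - 0.36 = 0.38666667

0.38666667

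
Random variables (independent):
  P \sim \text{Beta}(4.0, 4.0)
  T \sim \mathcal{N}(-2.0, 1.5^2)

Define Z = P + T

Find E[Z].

E[Z] = 1*E[P] + 1*E[T]
E[P] = 0.5
E[T] = -2
E[Z] = 1*0.5 + 1*(-2) = -1.5

-1.5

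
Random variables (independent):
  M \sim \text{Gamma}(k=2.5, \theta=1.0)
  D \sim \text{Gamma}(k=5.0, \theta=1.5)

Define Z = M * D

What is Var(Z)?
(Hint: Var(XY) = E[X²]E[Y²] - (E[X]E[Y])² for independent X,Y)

Var(XY) = E[X²]E[Y²] - (E[X]E[Y])²
E[M] = 2.5, Var(M) = 2.5
E[D] = 7.5, Var(D) = 11.25
E[M²] = 2.5 + 2.5² = 8.75
E[D²] = 11.25 + 7.5² = 67.5
Var(Z) = 8.75*67.5 - (2.5*7.5)²
= 590.625 - 351.5625 = 239.0625

239.0625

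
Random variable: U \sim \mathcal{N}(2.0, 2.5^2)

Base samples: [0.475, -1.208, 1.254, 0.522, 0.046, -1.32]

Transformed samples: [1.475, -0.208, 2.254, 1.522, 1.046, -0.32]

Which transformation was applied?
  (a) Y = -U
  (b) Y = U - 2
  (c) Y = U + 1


Checking option (c) Y = U + 1:
  U = 0.475 -> Y = 1.475 ✓
  U = -1.208 -> Y = -0.208 ✓
  U = 1.254 -> Y = 2.254 ✓
All samples match this transformation.

(c) U + 1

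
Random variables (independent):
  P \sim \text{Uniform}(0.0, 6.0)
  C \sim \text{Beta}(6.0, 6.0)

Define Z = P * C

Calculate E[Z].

For independent RVs: E[XY] = E[X]*E[Y]
E[P] = 3
E[C] = 0.5
E[Z] = 3 * 0.5 = 1.5

1.5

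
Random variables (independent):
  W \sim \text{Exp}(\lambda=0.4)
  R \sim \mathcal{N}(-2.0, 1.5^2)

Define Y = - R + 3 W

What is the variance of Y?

For independent RVs: Var(aX + bY) = a²Var(X) + b²Var(Y)
Var(W) = 6.25
Var(R) = 2.25
Var(Y) = 3²*6.25 + (-1)²*2.25
= 9*6.25 + 1*2.25 = 58.5

58.5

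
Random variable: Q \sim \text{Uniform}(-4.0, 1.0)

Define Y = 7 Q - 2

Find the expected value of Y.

For Y = 7Q - 2:
E[Y] = 7 * E[Q] - 2
E[Q] = (-4 + 1)/2 = -1.5
E[Y] = 7 * (-1.5) - 2 = -12.5

-12.5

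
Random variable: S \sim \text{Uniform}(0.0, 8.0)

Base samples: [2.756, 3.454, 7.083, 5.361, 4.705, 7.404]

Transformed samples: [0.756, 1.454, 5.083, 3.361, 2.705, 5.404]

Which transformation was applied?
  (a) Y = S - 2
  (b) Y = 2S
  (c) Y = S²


Checking option (a) Y = S - 2:
  S = 2.756 -> Y = 0.756 ✓
  S = 3.454 -> Y = 1.454 ✓
  S = 7.083 -> Y = 5.083 ✓
All samples match this transformation.

(a) S - 2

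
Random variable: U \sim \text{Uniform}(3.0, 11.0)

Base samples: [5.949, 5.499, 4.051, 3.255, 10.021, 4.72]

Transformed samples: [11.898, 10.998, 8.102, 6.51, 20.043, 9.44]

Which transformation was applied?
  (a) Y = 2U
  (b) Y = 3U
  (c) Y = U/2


Checking option (a) Y = 2U:
  U = 5.949 -> Y = 11.898 ✓
  U = 5.499 -> Y = 10.998 ✓
  U = 4.051 -> Y = 8.102 ✓
All samples match this transformation.

(a) 2U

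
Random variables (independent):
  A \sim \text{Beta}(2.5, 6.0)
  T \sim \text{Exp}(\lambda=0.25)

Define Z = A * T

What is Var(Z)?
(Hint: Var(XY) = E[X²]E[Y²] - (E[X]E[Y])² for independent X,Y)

Var(XY) = E[X²]E[Y²] - (E[X]E[Y])²
E[A] = 0.29411765, Var(A) = 0.021853943
E[T] = 4, Var(T) = 16
E[A²] = 0.021853943 + 0.29411765² = 0.10835913
E[T²] = 16 + 4² = 32
Var(Z) = 0.10835913*32 - (0.29411765*4)²
= 3.4674923 - 1.384083 = 2.0834092

2.0834092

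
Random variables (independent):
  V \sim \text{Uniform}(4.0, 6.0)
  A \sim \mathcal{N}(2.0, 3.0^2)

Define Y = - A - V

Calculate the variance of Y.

For independent RVs: Var(aX + bY) = a²Var(X) + b²Var(Y)
Var(V) = 0.33333333
Var(A) = 9
Var(Y) = (-1)²*0.33333333 + (-1)²*9
= 1*0.33333333 + 1*9 = 9.3333333

9.3333333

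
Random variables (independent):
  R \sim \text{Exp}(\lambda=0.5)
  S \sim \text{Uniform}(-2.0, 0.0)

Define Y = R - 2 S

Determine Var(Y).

For independent RVs: Var(aX + bY) = a²Var(X) + b²Var(Y)
Var(R) = 4
Var(S) = 0.33333333
Var(Y) = 1²*4 + (-2)²*0.33333333
= 1*4 + 4*0.33333333 = 5.3333333

5.3333333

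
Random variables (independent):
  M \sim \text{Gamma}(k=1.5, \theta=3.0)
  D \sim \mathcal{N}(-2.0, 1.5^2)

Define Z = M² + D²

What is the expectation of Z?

E[Z] = E[M²] + E[D²]
E[M²] = Var(M) + E[M]² = 13.5 + 20.25 = 33.75
E[D²] = Var(D) + E[D]² = 2.25 + 4 = 6.25
E[Z] = 33.75 + 6.25 = 40

40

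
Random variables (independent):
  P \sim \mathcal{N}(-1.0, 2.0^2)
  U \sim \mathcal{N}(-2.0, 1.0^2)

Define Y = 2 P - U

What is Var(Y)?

For independent RVs: Var(aX + bY) = a²Var(X) + b²Var(Y)
Var(P) = 4
Var(U) = 1
Var(Y) = 2²*4 + (-1)²*1
= 4*4 + 1*1 = 17

17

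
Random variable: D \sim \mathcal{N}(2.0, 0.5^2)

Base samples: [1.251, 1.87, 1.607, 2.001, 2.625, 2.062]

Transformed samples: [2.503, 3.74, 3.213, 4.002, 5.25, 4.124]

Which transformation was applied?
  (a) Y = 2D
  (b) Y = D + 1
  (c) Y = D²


Checking option (a) Y = 2D:
  D = 1.251 -> Y = 2.503 ✓
  D = 1.87 -> Y = 3.74 ✓
  D = 1.607 -> Y = 3.213 ✓
All samples match this transformation.

(a) 2D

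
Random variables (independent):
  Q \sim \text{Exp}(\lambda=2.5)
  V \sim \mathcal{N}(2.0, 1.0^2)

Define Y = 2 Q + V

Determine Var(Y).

For independent RVs: Var(aX + bY) = a²Var(X) + b²Var(Y)
Var(Q) = 0.16
Var(V) = 1
Var(Y) = 2²*0.16 + 1²*1
= 4*0.16 + 1*1 = 1.64

1.64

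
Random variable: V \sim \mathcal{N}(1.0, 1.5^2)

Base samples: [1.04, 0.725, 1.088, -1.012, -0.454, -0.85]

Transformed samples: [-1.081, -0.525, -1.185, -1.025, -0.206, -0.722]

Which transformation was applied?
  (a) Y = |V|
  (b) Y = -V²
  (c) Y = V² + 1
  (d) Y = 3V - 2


Checking option (b) Y = -V²:
  V = 1.04 -> Y = -1.081 ✓
  V = 0.725 -> Y = -0.525 ✓
  V = 1.088 -> Y = -1.185 ✓
All samples match this transformation.

(b) -V²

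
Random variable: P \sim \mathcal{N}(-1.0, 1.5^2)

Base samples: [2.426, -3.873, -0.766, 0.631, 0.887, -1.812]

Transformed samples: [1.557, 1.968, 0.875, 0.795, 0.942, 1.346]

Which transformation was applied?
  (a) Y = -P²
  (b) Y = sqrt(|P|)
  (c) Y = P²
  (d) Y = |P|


Checking option (b) Y = sqrt(|P|):
  P = 2.426 -> Y = 1.557 ✓
  P = -3.873 -> Y = 1.968 ✓
  P = -0.766 -> Y = 0.875 ✓
All samples match this transformation.

(b) sqrt(|P|)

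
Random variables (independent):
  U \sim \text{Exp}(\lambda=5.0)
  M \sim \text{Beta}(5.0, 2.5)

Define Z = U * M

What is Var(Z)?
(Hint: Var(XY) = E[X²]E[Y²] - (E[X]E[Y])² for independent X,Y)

Var(XY) = E[X²]E[Y²] - (E[X]E[Y])²
E[U] = 0.2, Var(U) = 0.04
E[M] = 0.66666667, Var(M) = 0.026143791
E[U²] = 0.04 + 0.2² = 0.08
E[M²] = 0.026143791 + 0.66666667² = 0.47058824
Var(Z) = 0.08*0.47058824 - (0.2*0.66666667)²
= 0.037647059 - 0.017777778 = 0.019869281

0.019869281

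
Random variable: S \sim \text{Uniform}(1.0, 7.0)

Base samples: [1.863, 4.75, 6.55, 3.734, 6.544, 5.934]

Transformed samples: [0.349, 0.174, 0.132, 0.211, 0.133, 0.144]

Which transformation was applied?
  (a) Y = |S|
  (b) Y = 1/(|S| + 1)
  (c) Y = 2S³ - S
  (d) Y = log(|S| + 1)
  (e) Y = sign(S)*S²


Checking option (b) Y = 1/(|S| + 1):
  S = 1.863 -> Y = 0.349 ✓
  S = 4.75 -> Y = 0.174 ✓
  S = 6.55 -> Y = 0.132 ✓
All samples match this transformation.

(b) 1/(|S| + 1)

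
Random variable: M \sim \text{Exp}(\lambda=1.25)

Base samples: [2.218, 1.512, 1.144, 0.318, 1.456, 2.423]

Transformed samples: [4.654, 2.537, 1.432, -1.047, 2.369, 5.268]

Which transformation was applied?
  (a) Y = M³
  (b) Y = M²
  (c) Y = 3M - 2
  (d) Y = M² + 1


Checking option (c) Y = 3M - 2:
  M = 2.218 -> Y = 4.654 ✓
  M = 1.512 -> Y = 2.537 ✓
  M = 1.144 -> Y = 1.432 ✓
All samples match this transformation.

(c) 3M - 2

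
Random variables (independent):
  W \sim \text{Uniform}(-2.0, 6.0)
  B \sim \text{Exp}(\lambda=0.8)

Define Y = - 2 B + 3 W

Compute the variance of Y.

For independent RVs: Var(aX + bY) = a²Var(X) + b²Var(Y)
Var(W) = 5.3333333
Var(B) = 1.5625
Var(Y) = 3²*5.3333333 + (-2)²*1.5625
= 9*5.3333333 + 4*1.5625 = 54.25

54.25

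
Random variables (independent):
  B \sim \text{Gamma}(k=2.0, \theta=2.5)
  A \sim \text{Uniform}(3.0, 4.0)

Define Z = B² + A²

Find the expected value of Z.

E[Z] = E[B²] + E[A²]
E[B²] = Var(B) + E[B]² = 12.5 + 25 = 37.5
E[A²] = Var(A) + E[A]² = 0.083333333 + 12.25 = 12.333333
E[Z] = 37.5 + 12.333333 = 49.833333

49.833333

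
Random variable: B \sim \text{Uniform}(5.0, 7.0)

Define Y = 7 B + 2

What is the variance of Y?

For Y = aB + b: Var(Y) = a² * Var(B)
Var(B) = (7 - 5)^2/12 = 0.33333333
Var(Y) = 7² * 0.33333333 = 49 * 0.33333333 = 16.333333

16.333333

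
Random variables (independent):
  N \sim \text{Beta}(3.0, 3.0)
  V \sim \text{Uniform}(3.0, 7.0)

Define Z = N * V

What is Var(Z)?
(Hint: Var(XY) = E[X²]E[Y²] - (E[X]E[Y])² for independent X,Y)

Var(XY) = E[X²]E[Y²] - (E[X]E[Y])²
E[N] = 0.5, Var(N) = 0.035714286
E[V] = 5, Var(V) = 1.3333333
E[N²] = 0.035714286 + 0.5² = 0.28571429
E[V²] = 1.3333333 + 5² = 26.333333
Var(Z) = 0.28571429*26.333333 - (0.5*5)²
= 7.5238095 - 6.25 = 1.2738095

1.2738095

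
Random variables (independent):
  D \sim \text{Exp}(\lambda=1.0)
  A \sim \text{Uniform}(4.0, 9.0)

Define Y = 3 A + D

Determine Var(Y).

For independent RVs: Var(aX + bY) = a²Var(X) + b²Var(Y)
Var(D) = 1
Var(A) = 2.0833333
Var(Y) = 1²*1 + 3²*2.0833333
= 1*1 + 9*2.0833333 = 19.75

19.75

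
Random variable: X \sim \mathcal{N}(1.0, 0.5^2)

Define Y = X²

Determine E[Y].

E[X²] = Var(X) + (E[X])² = 0.25 + 1 = 1.25

1.25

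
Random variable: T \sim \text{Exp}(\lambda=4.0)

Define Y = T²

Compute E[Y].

Using E[X²] = Var(X) + (E[X])²:
E[T] = 0.25
Var(T) = 1/4.0^2 = 0.0625
E[T²] = 0.0625 + 0.25² = 0.0625 + 0.0625 = 0.125

0.125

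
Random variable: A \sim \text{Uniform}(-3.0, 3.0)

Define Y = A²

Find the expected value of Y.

E[A²] = Var(A) + (E[A])² = 3 + 0 = 3

3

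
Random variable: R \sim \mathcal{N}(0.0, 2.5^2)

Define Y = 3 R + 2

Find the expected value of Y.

For Y = 3R + 2:
E[Y] = 3 * E[R] + 2
E[R] = 0.0 = 0
E[Y] = 3 * 0 + 2 = 2

2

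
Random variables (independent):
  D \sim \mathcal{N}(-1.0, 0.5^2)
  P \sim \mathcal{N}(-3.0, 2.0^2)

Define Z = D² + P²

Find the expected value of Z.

E[Z] = E[D²] + E[P²]
E[D²] = Var(D) + E[D]² = 0.25 + 1 = 1.25
E[P²] = Var(P) + E[P]² = 4 + 9 = 13
E[Z] = 1.25 + 13 = 14.25

14.25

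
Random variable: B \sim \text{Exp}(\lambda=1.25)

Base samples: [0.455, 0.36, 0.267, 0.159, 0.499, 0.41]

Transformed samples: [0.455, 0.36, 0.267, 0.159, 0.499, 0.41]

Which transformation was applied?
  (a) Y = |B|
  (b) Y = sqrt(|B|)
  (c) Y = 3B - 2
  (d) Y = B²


Checking option (a) Y = |B|:
  B = 0.455 -> Y = 0.455 ✓
  B = 0.36 -> Y = 0.36 ✓
  B = 0.267 -> Y = 0.267 ✓
All samples match this transformation.

(a) |B|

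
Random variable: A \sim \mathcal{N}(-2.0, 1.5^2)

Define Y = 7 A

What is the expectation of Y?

For Y = 7A:
E[Y] = 7 * E[A]
E[A] = -2.0 = -2
E[Y] = 7 * (-2) = -14

-14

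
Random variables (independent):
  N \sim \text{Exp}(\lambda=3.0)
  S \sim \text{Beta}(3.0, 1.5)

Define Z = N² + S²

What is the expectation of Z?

E[Z] = E[N²] + E[S²]
E[N²] = Var(N) + E[N]² = 0.11111111 + 0.11111111 = 0.22222222
E[S²] = Var(S) + E[S]² = 0.04040404 + 0.44444444 = 0.48484848
E[Z] = 0.22222222 + 0.48484848 = 0.70707071

0.70707071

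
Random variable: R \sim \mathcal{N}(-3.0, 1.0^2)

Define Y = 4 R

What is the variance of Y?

For Y = aR + b: Var(Y) = a² * Var(R)
Var(R) = 1.0^2 = 1
Var(Y) = 4² * 1 = 16 * 1 = 16

16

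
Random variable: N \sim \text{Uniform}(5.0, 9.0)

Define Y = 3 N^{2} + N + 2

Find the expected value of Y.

E[Y] = 3*E[N²] + 1*E[N] + 2
E[N] = 7
E[N²] = Var(N) + (E[N])² = 1.3333333 + 49 = 50.333333
E[Y] = 3*50.333333 + 1*7 + 2 = 160

160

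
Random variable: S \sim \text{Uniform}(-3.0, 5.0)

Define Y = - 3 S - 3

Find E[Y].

For Y = -3S - 3:
E[Y] = -3 * E[S] - 3
E[S] = (-3 + 5)/2 = 1
E[Y] = -3 * 1 - 3 = -6

-6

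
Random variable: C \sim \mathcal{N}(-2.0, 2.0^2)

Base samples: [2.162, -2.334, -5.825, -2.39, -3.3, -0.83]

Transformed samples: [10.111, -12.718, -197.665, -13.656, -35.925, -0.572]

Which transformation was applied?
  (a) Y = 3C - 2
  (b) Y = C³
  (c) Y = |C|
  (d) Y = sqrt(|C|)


Checking option (b) Y = C³:
  C = 2.162 -> Y = 10.111 ✓
  C = -2.334 -> Y = -12.718 ✓
  C = -5.825 -> Y = -197.665 ✓
All samples match this transformation.

(b) C³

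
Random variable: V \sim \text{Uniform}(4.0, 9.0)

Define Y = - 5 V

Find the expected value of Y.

For Y = -5V:
E[Y] = -5 * E[V]
E[V] = (4 + 9)/2 = 6.5
E[Y] = -5 * 6.5 = -32.5

-32.5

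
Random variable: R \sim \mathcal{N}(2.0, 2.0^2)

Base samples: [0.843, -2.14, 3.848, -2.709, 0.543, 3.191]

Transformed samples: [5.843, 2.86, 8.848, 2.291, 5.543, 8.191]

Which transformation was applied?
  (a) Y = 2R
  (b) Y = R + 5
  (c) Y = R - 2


Checking option (b) Y = R + 5:
  R = 0.843 -> Y = 5.843 ✓
  R = -2.14 -> Y = 2.86 ✓
  R = 3.848 -> Y = 8.848 ✓
All samples match this transformation.

(b) R + 5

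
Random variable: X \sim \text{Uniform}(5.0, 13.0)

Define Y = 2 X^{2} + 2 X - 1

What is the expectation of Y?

E[Y] = 2*E[X²] + 2*E[X] - 1
E[X] = 9
E[X²] = Var(X) + (E[X])² = 5.3333333 + 81 = 86.333333
E[Y] = 2*86.333333 + 2*9 - 1 = 189.66667

189.66667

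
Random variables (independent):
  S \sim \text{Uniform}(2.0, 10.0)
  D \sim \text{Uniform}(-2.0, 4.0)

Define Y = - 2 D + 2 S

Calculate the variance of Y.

For independent RVs: Var(aX + bY) = a²Var(X) + b²Var(Y)
Var(S) = 5.3333333
Var(D) = 3
Var(Y) = 2²*5.3333333 + (-2)²*3
= 4*5.3333333 + 4*3 = 33.333333

33.333333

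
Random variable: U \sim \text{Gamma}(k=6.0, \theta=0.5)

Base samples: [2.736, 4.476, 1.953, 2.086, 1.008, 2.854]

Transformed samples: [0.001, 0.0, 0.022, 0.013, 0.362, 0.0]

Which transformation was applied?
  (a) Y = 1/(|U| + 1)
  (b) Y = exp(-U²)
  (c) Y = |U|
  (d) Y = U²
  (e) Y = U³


Checking option (b) Y = exp(-U²):
  U = 2.736 -> Y = 0.001 ✓
  U = 4.476 -> Y = 0.0 ✓
  U = 1.953 -> Y = 0.022 ✓
All samples match this transformation.

(b) exp(-U²)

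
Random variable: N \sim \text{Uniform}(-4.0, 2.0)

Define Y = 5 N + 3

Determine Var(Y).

For Y = aN + b: Var(Y) = a² * Var(N)
Var(N) = (2 + 4)^2/12 = 3
Var(Y) = 5² * 3 = 25 * 3 = 75

75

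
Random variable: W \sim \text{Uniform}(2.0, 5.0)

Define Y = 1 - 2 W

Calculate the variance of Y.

For Y = aW + b: Var(Y) = a² * Var(W)
Var(W) = (5 - 2)^2/12 = 0.75
Var(Y) = (-2)² * 0.75 = 4 * 0.75 = 3

3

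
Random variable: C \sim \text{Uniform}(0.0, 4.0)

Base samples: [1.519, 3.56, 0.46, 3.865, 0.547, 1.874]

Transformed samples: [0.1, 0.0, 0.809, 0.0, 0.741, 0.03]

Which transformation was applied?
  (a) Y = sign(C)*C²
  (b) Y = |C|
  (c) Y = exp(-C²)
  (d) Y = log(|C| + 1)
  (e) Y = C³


Checking option (c) Y = exp(-C²):
  C = 1.519 -> Y = 0.1 ✓
  C = 3.56 -> Y = 0.0 ✓
  C = 0.46 -> Y = 0.809 ✓
All samples match this transformation.

(c) exp(-C²)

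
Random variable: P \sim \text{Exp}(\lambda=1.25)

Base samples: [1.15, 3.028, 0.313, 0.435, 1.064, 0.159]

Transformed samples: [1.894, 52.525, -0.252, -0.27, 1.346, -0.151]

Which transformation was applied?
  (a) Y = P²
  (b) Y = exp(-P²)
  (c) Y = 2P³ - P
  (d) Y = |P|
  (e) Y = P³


Checking option (c) Y = 2P³ - P:
  P = 1.15 -> Y = 1.894 ✓
  P = 3.028 -> Y = 52.525 ✓
  P = 0.313 -> Y = -0.252 ✓
All samples match this transformation.

(c) 2P³ - P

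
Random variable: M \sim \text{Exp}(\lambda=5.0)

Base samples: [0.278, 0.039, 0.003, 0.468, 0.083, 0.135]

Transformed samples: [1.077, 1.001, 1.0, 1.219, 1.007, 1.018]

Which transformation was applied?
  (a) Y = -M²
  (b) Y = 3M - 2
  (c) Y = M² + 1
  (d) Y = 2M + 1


Checking option (c) Y = M² + 1:
  M = 0.278 -> Y = 1.077 ✓
  M = 0.039 -> Y = 1.001 ✓
  M = 0.003 -> Y = 1.0 ✓
All samples match this transformation.

(c) M² + 1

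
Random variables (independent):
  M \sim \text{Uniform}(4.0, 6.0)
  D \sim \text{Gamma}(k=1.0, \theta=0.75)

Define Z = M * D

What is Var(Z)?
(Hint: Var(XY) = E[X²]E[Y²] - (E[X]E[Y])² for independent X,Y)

Var(XY) = E[X²]E[Y²] - (E[X]E[Y])²
E[M] = 5, Var(M) = 0.33333333
E[D] = 0.75, Var(D) = 0.5625
E[M²] = 0.33333333 + 5² = 25.333333
E[D²] = 0.5625 + 0.75² = 1.125
Var(Z) = 25.333333*1.125 - (5*0.75)²
= 28.5 - 14.0625 = 14.4375

14.4375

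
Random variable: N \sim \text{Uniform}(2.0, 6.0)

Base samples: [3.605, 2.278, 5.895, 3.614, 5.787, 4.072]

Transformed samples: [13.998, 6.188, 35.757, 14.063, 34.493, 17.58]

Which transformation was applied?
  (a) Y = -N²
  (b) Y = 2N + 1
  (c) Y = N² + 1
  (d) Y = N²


Checking option (c) Y = N² + 1:
  N = 3.605 -> Y = 13.998 ✓
  N = 2.278 -> Y = 6.188 ✓
  N = 5.895 -> Y = 35.757 ✓
All samples match this transformation.

(c) N² + 1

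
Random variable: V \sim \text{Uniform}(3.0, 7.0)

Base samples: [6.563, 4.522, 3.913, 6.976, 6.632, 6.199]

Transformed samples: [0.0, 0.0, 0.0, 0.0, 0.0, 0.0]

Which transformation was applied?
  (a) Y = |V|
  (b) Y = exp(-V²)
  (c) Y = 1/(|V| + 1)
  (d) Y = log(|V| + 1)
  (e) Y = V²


Checking option (b) Y = exp(-V²):
  V = 6.563 -> Y = 0.0 ✓
  V = 4.522 -> Y = 0.0 ✓
  V = 3.913 -> Y = 0.0 ✓
All samples match this transformation.

(b) exp(-V²)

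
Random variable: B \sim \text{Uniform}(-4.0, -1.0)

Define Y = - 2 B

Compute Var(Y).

For Y = aB + b: Var(Y) = a² * Var(B)
Var(B) = (-1 + 4)^2/12 = 0.75
Var(Y) = (-2)² * 0.75 = 4 * 0.75 = 3

3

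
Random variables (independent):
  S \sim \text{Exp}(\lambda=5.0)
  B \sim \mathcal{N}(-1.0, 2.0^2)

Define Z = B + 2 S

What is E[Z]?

E[Z] = 2*E[S] + 1*E[B]
E[S] = 0.2
E[B] = -1
E[Z] = 2*0.2 + 1*(-1) = -0.6

-0.6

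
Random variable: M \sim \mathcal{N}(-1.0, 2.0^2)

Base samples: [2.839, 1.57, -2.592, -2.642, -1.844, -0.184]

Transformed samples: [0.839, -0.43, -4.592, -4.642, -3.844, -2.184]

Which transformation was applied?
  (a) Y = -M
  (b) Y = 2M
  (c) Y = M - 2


Checking option (c) Y = M - 2:
  M = 2.839 -> Y = 0.839 ✓
  M = 1.57 -> Y = -0.43 ✓
  M = -2.592 -> Y = -4.592 ✓
All samples match this transformation.

(c) M - 2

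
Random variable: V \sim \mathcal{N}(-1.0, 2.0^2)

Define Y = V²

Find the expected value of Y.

E[V²] = Var(V) + (E[V])² = 4 + 1 = 5

5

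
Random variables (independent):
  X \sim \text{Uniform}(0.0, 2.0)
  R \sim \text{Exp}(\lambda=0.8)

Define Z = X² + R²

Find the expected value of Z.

E[Z] = E[X²] + E[R²]
E[X²] = Var(X) + E[X]² = 0.33333333 + 1 = 1.3333333
E[R²] = Var(R) + E[R]² = 1.5625 + 1.5625 = 3.125
E[Z] = 1.3333333 + 3.125 = 4.4583333

4.4583333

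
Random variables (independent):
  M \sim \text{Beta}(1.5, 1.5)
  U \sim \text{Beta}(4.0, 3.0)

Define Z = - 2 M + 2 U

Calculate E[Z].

E[Z] = -2*E[M] + 2*E[U]
E[M] = 0.5
E[U] = 0.57142857
E[Z] = -2*0.5 + 2*0.57142857 = 0.14285714

0.14285714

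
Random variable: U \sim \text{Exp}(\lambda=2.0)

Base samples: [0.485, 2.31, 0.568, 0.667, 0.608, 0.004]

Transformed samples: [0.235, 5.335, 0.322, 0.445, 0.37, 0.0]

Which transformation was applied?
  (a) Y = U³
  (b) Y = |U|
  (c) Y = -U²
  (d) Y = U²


Checking option (d) Y = U²:
  U = 0.485 -> Y = 0.235 ✓
  U = 2.31 -> Y = 5.335 ✓
  U = 0.568 -> Y = 0.322 ✓
All samples match this transformation.

(d) U²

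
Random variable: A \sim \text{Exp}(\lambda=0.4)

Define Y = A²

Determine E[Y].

E[A²] = Var(A) + (E[A])² = 6.25 + 6.25 = 12.5

12.5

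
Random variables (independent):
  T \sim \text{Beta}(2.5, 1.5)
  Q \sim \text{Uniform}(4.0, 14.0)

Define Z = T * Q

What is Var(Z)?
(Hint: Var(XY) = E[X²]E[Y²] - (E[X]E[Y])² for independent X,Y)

Var(XY) = E[X²]E[Y²] - (E[X]E[Y])²
E[T] = 0.625, Var(T) = 0.046875
E[Q] = 9, Var(Q) = 8.3333333
E[T²] = 0.046875 + 0.625² = 0.4375
E[Q²] = 8.3333333 + 9² = 89.333333
Var(Z) = 0.4375*89.333333 - (0.625*9)²
= 39.083333 - 31.640625 = 7.4427083

7.4427083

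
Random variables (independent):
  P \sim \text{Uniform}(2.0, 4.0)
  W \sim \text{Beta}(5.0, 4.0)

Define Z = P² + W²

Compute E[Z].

E[Z] = E[P²] + E[W²]
E[P²] = Var(P) + E[P]² = 0.33333333 + 9 = 9.3333333
E[W²] = Var(W) + E[W]² = 0.024691358 + 0.30864198 = 0.33333333
E[Z] = 9.3333333 + 0.33333333 = 9.6666667

9.6666667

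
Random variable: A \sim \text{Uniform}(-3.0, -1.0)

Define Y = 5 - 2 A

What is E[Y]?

For Y = -2A + 5:
E[Y] = -2 * E[A] + 5
E[A] = (-3 - 1)/2 = -2
E[Y] = -2 * (-2) + 5 = 9

9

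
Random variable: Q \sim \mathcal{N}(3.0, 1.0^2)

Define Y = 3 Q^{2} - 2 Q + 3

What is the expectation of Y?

E[Y] = 3*E[Q²] - 2*E[Q] + 3
E[Q] = 3
E[Q²] = Var(Q) + (E[Q])² = 1 + 9 = 10
E[Y] = 3*10 - 2*3 + 3 = 27

27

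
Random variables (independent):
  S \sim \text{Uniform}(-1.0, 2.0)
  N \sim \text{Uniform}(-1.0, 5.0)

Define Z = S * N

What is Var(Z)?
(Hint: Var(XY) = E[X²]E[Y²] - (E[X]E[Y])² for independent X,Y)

Var(XY) = E[X²]E[Y²] - (E[X]E[Y])²
E[S] = 0.5, Var(S) = 0.75
E[N] = 2, Var(N) = 3
E[S²] = 0.75 + 0.5² = 1
E[N²] = 3 + 2² = 7
Var(Z) = 1*7 - (0.5*2)²
= 7 - 1 = 6

6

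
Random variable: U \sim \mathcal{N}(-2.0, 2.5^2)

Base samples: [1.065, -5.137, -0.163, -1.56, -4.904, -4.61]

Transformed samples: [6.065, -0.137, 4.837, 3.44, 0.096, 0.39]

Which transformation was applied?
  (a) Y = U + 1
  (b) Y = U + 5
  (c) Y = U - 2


Checking option (b) Y = U + 5:
  U = 1.065 -> Y = 6.065 ✓
  U = -5.137 -> Y = -0.137 ✓
  U = -0.163 -> Y = 4.837 ✓
All samples match this transformation.

(b) U + 5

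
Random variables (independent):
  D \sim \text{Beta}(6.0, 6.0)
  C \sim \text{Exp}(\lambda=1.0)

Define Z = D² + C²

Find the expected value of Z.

E[Z] = E[D²] + E[C²]
E[D²] = Var(D) + E[D]² = 0.019230769 + 0.25 = 0.26923077
E[C²] = Var(C) + E[C]² = 1 + 1 = 2
E[Z] = 0.26923077 + 2 = 2.2692308

2.2692308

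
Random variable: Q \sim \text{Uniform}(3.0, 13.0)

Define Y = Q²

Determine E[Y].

E[Q²] = Var(Q) + (E[Q])² = 8.3333333 + 64 = 72.333333

72.333333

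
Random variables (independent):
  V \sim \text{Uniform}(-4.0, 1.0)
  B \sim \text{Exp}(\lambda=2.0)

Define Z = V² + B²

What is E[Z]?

E[Z] = E[V²] + E[B²]
E[V²] = Var(V) + E[V]² = 2.0833333 + 2.25 = 4.3333333
E[B²] = Var(B) + E[B]² = 0.25 + 0.25 = 0.5
E[Z] = 4.3333333 + 0.5 = 4.8333333

4.8333333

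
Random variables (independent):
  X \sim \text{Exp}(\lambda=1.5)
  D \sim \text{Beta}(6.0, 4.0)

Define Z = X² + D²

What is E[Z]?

E[Z] = E[X²] + E[D²]
E[X²] = Var(X) + E[X]² = 0.44444444 + 0.44444444 = 0.88888889
E[D²] = Var(D) + E[D]² = 0.021818182 + 0.36 = 0.38181818
E[Z] = 0.88888889 + 0.38181818 = 1.2707071

1.2707071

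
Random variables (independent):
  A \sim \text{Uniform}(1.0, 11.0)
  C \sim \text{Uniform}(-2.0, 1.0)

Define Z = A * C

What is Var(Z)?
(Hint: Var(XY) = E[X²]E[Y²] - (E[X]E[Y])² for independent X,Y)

Var(XY) = E[X²]E[Y²] - (E[X]E[Y])²
E[A] = 6, Var(A) = 8.3333333
E[C] = -0.5, Var(C) = 0.75
E[A²] = 8.3333333 + 6² = 44.333333
E[C²] = 0.75 + (-0.5)² = 1
Var(Z) = 44.333333*1 - (6*(-0.5))²
= 44.333333 - 9 = 35.333333

35.333333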